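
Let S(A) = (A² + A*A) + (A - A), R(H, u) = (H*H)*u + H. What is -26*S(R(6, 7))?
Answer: -3461328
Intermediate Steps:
R(H, u) = H + u*H² (R(H, u) = H²*u + H = u*H² + H = H + u*H²)
S(A) = 2*A² (S(A) = (A² + A²) + 0 = 2*A² + 0 = 2*A²)
-26*S(R(6, 7)) = -52*(6*(1 + 6*7))² = -52*(6*(1 + 42))² = -52*(6*43)² = -52*258² = -52*66564 = -26*133128 = -3461328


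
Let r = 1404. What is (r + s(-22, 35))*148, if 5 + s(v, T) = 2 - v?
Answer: 210604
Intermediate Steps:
s(v, T) = -3 - v (s(v, T) = -5 + (2 - v) = -3 - v)
(r + s(-22, 35))*148 = (1404 + (-3 - 1*(-22)))*148 = (1404 + (-3 + 22))*148 = (1404 + 19)*148 = 1423*148 = 210604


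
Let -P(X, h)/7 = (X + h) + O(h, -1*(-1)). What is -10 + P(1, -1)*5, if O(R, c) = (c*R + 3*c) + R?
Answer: -45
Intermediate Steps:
O(R, c) = R + 3*c + R*c (O(R, c) = (R*c + 3*c) + R = (3*c + R*c) + R = R + 3*c + R*c)
P(X, h) = -21 - 21*h - 7*X (P(X, h) = -7*((X + h) + (h + 3*(-1*(-1)) + h*(-1*(-1)))) = -7*((X + h) + (h + 3*1 + h*1)) = -7*((X + h) + (h + 3 + h)) = -7*((X + h) + (3 + 2*h)) = -7*(3 + X + 3*h) = -21 - 21*h - 7*X)
-10 + P(1, -1)*5 = -10 + (-21 - 21*(-1) - 7*1)*5 = -10 + (-21 + 21 - 7)*5 = -10 - 7*5 = -10 - 35 = -45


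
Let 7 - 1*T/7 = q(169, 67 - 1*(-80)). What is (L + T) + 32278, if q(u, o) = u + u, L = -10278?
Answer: 19683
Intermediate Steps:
q(u, o) = 2*u
T = -2317 (T = 49 - 14*169 = 49 - 7*338 = 49 - 2366 = -2317)
(L + T) + 32278 = (-10278 - 2317) + 32278 = -12595 + 32278 = 19683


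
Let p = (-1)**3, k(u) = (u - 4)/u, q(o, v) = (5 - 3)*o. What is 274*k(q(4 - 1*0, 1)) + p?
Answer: 136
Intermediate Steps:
q(o, v) = 2*o
k(u) = (-4 + u)/u
p = -1
274*k(q(4 - 1*0, 1)) + p = 274*((-4 + 2*(4 - 1*0))/((2*(4 - 1*0)))) - 1 = 274*((-4 + 2*(4 + 0))/((2*(4 + 0)))) - 1 = 274*((-4 + 2*4)/((2*4))) - 1 = 274*((-4 + 8)/8) - 1 = 274*((1/8)*4) - 1 = 274*(1/2) - 1 = 137 - 1 = 136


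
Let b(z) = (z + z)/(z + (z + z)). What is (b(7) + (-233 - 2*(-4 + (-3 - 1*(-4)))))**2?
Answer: 461041/9 ≈ 51227.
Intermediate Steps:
b(z) = 2/3 (b(z) = (2*z)/(z + 2*z) = (2*z)/((3*z)) = (2*z)*(1/(3*z)) = 2/3)
(b(7) + (-233 - 2*(-4 + (-3 - 1*(-4)))))**2 = (2/3 + (-233 - 2*(-4 + (-3 - 1*(-4)))))**2 = (2/3 + (-233 - 2*(-4 + (-3 + 4))))**2 = (2/3 + (-233 - 2*(-4 + 1)))**2 = (2/3 + (-233 - 2*(-3)))**2 = (2/3 + (-233 - 1*(-6)))**2 = (2/3 + (-233 + 6))**2 = (2/3 - 227)**2 = (-679/3)**2 = 461041/9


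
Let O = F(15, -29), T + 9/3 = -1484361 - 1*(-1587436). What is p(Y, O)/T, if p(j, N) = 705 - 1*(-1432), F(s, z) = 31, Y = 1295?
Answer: 2137/103072 ≈ 0.020733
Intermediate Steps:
T = 103072 (T = -3 + (-1484361 - 1*(-1587436)) = -3 + (-1484361 + 1587436) = -3 + 103075 = 103072)
O = 31
p(j, N) = 2137 (p(j, N) = 705 + 1432 = 2137)
p(Y, O)/T = 2137/103072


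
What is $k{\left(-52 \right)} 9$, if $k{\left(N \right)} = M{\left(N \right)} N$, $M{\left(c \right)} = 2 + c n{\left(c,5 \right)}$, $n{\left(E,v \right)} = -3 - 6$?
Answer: $-219960$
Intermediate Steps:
$n{\left(E,v \right)} = -9$ ($n{\left(E,v \right)} = -3 - 6 = -9$)
$M{\left(c \right)} = 2 - 9 c$ ($M{\left(c \right)} = 2 + c \left(-9\right) = 2 - 9 c$)
$k{\left(N \right)} = N \left(2 - 9 N\right)$ ($k{\left(N \right)} = \left(2 - 9 N\right) N = N \left(2 - 9 N\right)$)
$k{\left(-52 \right)} 9 = - 52 \left(2 - -468\right) 9 = - 52 \left(2 + 468\right) 9 = \left(-52\right) 470 \cdot 9 = \left(-24440\right) 9 = -219960$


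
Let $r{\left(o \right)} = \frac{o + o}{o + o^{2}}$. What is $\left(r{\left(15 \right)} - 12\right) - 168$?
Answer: $- \frac{1439}{8} \approx -179.88$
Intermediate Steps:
$r{\left(o \right)} = \frac{2 o}{o + o^{2}}$
$\left(r{\left(15 \right)} - 12\right) - 168 = \left(\frac{2}{1 + 15} - 12\right) - 168 = \left(\frac{2}{16} - 12\right) - 168 = \left(2 \cdot \frac{1}{16} - 12\right) - 168 = \left(\frac{1}{8} - 12\right) - 168 = - \frac{95}{8} - 168 = - \frac{1439}{8}$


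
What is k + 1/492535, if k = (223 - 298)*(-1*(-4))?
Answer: -147760499/492535 ≈ -300.00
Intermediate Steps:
k = -300 (k = -75*4 = -300)
k + 1/492535 = -300 + 1/492535 = -147760499/492535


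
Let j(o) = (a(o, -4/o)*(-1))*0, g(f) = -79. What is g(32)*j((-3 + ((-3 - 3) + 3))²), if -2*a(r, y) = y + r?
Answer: 0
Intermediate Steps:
a(r, y) = -r/2 - y/2 (a(r, y) = -(y + r)/2 = -(r + y)/2 = -r/2 - y/2)
j(o) = 0 (j(o) = ((-o/2 - (-2)/o)*(-1))*0 = ((-o/2 + 2/o)*(-1))*0 = ((2/o - o/2)*(-1))*0 = (o/2 - 2/o)*0 = 0)
g(32)*j((-3 + ((-3 - 3) + 3))²) = -79*0 = 0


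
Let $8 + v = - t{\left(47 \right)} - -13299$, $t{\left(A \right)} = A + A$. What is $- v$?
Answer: $-13197$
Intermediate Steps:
$t{\left(A \right)} = 2 A$
$v = 13197$ ($v = -8 - \left(-13299 + 2 \cdot 47\right) = -8 + \left(\left(-1\right) 94 + 13299\right) = -8 + \left(-94 + 13299\right) = -8 + 13205 = 13197$)
$- v = \left(-1\right) 13197 = -13197$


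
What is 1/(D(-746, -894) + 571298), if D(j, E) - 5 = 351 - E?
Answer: 1/572548 ≈ 1.7466e-6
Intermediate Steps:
D(j, E) = 356 - E (D(j, E) = 5 + (351 - E) = 356 - E)
1/(D(-746, -894) + 571298) = 1/((356 - 1*(-894)) + 571298) = 1/((356 + 894) + 571298) = 1/(1250 + 571298) = 1/572548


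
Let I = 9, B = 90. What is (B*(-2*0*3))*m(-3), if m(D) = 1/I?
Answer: 0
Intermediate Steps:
m(D) = 1/9
(B*(-2*0*3))*m(-3) = (90*(-2*0*3))*(1/9) = (90*(0*3))*(1/9) = (90*0)*(1/9) = 0*(1/9) = 0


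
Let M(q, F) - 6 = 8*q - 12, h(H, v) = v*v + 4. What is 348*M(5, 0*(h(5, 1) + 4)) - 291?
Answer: 11541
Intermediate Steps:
h(H, v) = 4 + v**2 (h(H, v) = v**2 + 4 = 4 + v**2)
M(q, F) = -6 + 8*q (M(q, F) = 6 + (8*q - 12) = 6 + (-12 + 8*q) = -6 + 8*q)
348*M(5, 0*(h(5, 1) + 4)) - 291 = 348*(-6 + 8*5) - 291 = 348*(-6 + 40) - 291 = 348*34 - 291 = 11832 - 291 = 11541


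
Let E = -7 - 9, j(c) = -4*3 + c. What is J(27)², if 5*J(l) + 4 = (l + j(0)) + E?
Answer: 1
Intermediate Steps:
j(c) = -12 + c
E = -16
J(l) = -32/5 + l/5 (J(l) = -⅘ + ((l + (-12 + 0)) - 16)/5 = -⅘ + ((l - 12) - 16)/5 = -⅘ + ((-12 + l) - 16)/5 = -⅘ + (-28 + l)/5 = -⅘ + (-28/5 + l/5) = -32/5 + l/5)
J(27)² = (-32/5 + (⅕)*27)² = (-32/5 + 27/5)² = (-1)² = 1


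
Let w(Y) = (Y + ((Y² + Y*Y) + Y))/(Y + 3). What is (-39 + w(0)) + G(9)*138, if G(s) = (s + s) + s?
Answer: 3687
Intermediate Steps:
G(s) = 3*s (G(s) = 2*s + s = 3*s)
w(Y) = (2*Y + 2*Y²)/(3 + Y) (w(Y) = (Y + ((Y² + Y²) + Y))/(3 + Y) = (Y + (2*Y² + Y))/(3 + Y) = (Y + (Y + 2*Y²))/(3 + Y) = (2*Y + 2*Y²)/(3 + Y))
(-39 + w(0)) + G(9)*138 = (-39 + 2*0*(1 + 0)/(3 + 0)) + (3*9)*138 = (-39 + 2*0*1/3) + 27*138 = (-39 + 2*0*(⅓)*1) + 3726 = (-39 + 0) + 3726 = -39 + 3726 = 3687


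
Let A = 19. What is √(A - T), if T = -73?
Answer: 2*√23 ≈ 9.5917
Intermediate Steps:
√(A - T) = √(19 - 1*(-73)) = √(19 + 73) = √92 = 2*√23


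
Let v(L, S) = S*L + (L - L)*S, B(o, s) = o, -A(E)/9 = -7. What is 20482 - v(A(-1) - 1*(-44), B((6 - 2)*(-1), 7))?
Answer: 20910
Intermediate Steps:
A(E) = 63 (A(E) = -9*(-7) = 63)
v(L, S) = L*S (v(L, S) = L*S + 0*S = L*S + 0 = L*S)
20482 - v(A(-1) - 1*(-44), B((6 - 2)*(-1), 7)) = 20482 - (63 - 1*(-44))*(6 - 2)*(-1) = 20482 - (63 + 44)*4*(-1) = 20482 - 107*(-4) = 20482 - 1*(-428) = 20482 + 428 = 20910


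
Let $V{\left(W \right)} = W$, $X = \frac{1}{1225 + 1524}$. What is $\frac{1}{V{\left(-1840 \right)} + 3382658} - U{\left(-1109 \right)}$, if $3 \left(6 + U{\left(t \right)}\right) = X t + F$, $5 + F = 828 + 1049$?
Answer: $- \frac{17227083201019}{27881606046} \approx -617.87$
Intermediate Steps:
$X = \frac{1}{2749} \approx 0.00036377$
$F = 1872$ ($F = -5 + \left(828 + 1049\right) = -5 + 1877 = 1872$)
$U{\left(t \right)} = 618 + \frac{t}{8247}$ ($U{\left(t \right)} = -6 + \frac{\frac{t}{2749} + 1872}{3} = -6 + \frac{1872 + \frac{t}{2749}}{3} = -6 + \left(624 + \frac{t}{8247}\right) = 618 + \frac{t}{8247}$)
$\frac{1}{V{\left(-1840 \right)} + 3382658} - U{\left(-1109 \right)} = \frac{1}{-1840 + 3382658} - \left(618 + \frac{1}{8247} \left(-1109\right)\right) = \frac{1}{3380818} - \left(618 - \frac{1109}{8247}\right) = \frac{1}{3380818} - \frac{5095537}{8247} = - \frac{17227083201019}{27881606046}$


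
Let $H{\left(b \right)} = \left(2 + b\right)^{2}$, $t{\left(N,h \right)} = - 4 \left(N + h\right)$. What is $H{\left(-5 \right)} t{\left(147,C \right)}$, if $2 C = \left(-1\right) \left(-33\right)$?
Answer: $-5886$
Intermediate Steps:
$C = \frac{33}{2}$ ($C = \frac{\left(-1\right) \left(-33\right)}{2} = \frac{1}{2} \cdot 33 = \frac{33}{2} \approx 16.5$)
$t{\left(N,h \right)} = - 4 N - 4 h$
$H{\left(-5 \right)} t{\left(147,C \right)} = \left(2 - 5\right)^{2} \left(\left(-4\right) 147 - 66\right) = \left(-3\right)^{2} \left(-588 - 66\right) = 9 \left(-654\right) = -5886$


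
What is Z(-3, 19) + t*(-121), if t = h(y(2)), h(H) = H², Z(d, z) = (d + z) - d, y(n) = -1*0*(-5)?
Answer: 19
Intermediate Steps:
y(n) = 0 (y(n) = 0*(-5) = 0)
Z(d, z) = z
t = 0 (t = 0² = 0)
Z(-3, 19) + t*(-121) = 19 + 0*(-121) = 19 + 0 = 19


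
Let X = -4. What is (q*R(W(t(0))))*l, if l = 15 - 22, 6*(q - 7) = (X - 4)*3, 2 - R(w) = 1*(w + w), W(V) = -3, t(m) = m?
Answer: -168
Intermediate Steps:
R(w) = 2 - 2*w (R(w) = 2 - (w + w) = 2 - 2*w)
q = 3 (q = 7 + ((-4 - 4)*3)/6 = 7 + (-8*3)/6 = 7 + (⅙)*(-24) = 7 - 4 = 3)
l = -7
(q*R(W(t(0))))*l = (3*(2 - 2*(-3)))*(-7) = (3*(2 + 6))*(-7) = (3*8)*(-7) = 24*(-7) = -168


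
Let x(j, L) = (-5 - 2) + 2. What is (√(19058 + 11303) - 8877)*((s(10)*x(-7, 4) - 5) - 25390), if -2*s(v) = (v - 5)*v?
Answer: 224321790 - 25270*√30361 ≈ 2.1992e+8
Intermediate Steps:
x(j, L) = -5 (x(j, L) = -7 + 2 = -5)
s(v) = -v*(-5 + v)/2 (s(v) = -(v - 5)*v/2 = -(-5 + v)*v/2 = -v*(-5 + v)/2)
(√(19058 + 11303) - 8877)*((s(10)*x(-7, 4) - 5) - 25390) = (√(19058 + 11303) - 8877)*((((½)*10*(5 - 1*10))*(-5) - 5) - 25390) = (√30361 - 8877)*((((½)*10*(5 - 10))*(-5) - 5) - 25390) = (-8877 + √30361)*((((½)*10*(-5))*(-5) - 5) - 25390) = (-8877 + √30361)*((-25*(-5) - 5) - 25390) = (-8877 + √30361)*((125 - 5) - 25390) = (-8877 + √30361)*(120 - 25390) = (-8877 + √30361)*(-25270) = 224321790 - 25270*√30361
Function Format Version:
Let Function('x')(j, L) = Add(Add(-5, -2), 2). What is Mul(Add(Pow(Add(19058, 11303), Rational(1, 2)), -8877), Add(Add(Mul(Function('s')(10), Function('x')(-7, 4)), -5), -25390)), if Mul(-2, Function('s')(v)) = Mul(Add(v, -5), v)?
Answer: Add(224321790, Mul(-25270, Pow(30361, Rational(1, 2)))) ≈ 2.1992e+8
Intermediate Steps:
Function('x')(j, L) = -5 (Function('x')(j, L) = Add(-7, 2) = -5)
Function('s')(v) = Mul(Rational(-1, 2), v, Add(-5, v)) (Function('s')(v) = Mul(Rational(-1, 2), Mul(Add(v, -5), v)) = Mul(Rational(-1, 2), Mul(Add(-5, v), v)) = Mul(Rational(-1, 2), Mul(v, Add(-5, v))) = Mul(Rational(-1, 2), v, Add(-5, v)))
Mul(Add(Pow(Add(19058, 11303), Rational(1, 2)), -8877), Add(Add(Mul(Function('s')(10), Function('x')(-7, 4)), -5), -25390)) = Mul(Add(Pow(Add(19058, 11303), Rational(1, 2)), -8877), Add(Add(Mul(Mul(Rational(1, 2), 10, Add(5, Mul(-1, 10))), -5), -5), -25390)) = Mul(Add(Pow(30361, Rational(1, 2)), -8877), Add(Add(Mul(Mul(Rational(1, 2), 10, Add(5, -10)), -5), -5), -25390)) = Mul(Add(-8877, Pow(30361, Rational(1, 2))), Add(Add(Mul(Mul(Rational(1, 2), 10, -5), -5), -5), -25390)) = Mul(Add(-8877, Pow(30361, Rational(1, 2))), Add(Add(Mul(-25, -5), -5), -25390)) = Mul(Add(-8877, Pow(30361, Rational(1, 2))), Add(Add(125, -5), -25390)) = Mul(Add(-8877, Pow(30361, Rational(1, 2))), Add(120, -25390)) = Mul(Add(-8877, Pow(30361, Rational(1, 2))), -25270) = Add(224321790, Mul(-25270, Pow(30361, Rational(1, 2))))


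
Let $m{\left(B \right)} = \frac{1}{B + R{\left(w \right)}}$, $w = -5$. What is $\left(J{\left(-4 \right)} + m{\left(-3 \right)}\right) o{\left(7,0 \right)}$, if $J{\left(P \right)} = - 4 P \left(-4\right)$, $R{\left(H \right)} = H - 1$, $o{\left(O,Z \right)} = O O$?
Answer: $- \frac{28273}{9} \approx -3141.4$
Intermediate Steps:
$o{\left(O,Z \right)} = O^{2}$
$R{\left(H \right)} = -1 + H$
$J{\left(P \right)} = 16 P$
$m{\left(B \right)} = \frac{1}{-6 + B}$ ($m{\left(B \right)} = \frac{1}{B - 6} = \frac{1}{-6 + B}$)
$\left(J{\left(-4 \right)} + m{\left(-3 \right)}\right) o{\left(7,0 \right)} = \left(16 \left(-4\right) + \frac{1}{-6 - 3}\right) 7^{2} = \left(-64 + \frac{1}{-9}\right) 49 = \left(-64 - \frac{1}{9}\right) 49 = \left(- \frac{577}{9}\right) 49 = - \frac{28273}{9}$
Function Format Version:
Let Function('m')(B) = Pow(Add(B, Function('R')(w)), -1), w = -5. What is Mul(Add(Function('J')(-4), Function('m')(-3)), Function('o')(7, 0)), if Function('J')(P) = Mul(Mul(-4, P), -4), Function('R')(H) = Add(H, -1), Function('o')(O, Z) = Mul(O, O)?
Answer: Rational(-28273, 9) ≈ -3141.4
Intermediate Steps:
Function('o')(O, Z) = Pow(O, 2)
Function('R')(H) = Add(-1, H)
Function('J')(P) = Mul(16, P)
Function('m')(B) = Pow(Add(-6, B), -1) (Function('m')(B) = Pow(Add(B, Add(-1, -5)), -1) = Pow(Add(B, -6), -1) = Pow(Add(-6, B), -1))
Mul(Add(Function('J')(-4), Function('m')(-3)), Function('o')(7, 0)) = Mul(Add(Mul(16, -4), Pow(Add(-6, -3), -1)), Pow(7, 2)) = Mul(Add(-64, Pow(-9, -1)), 49) = Mul(Add(-64, Rational(-1, 9)), 49) = Mul(Rational(-577, 9), 49) = Rational(-28273, 9)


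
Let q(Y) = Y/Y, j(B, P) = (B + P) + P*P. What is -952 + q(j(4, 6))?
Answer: -951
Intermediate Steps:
j(B, P) = B + P + P**2 (j(B, P) = (B + P) + P**2 = B + P + P**2)
q(Y) = 1
-952 + q(j(4, 6)) = -952 + 1 = -951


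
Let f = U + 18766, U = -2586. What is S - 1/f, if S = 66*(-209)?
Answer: -223186921/16180 ≈ -13794.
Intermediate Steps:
f = 16180 (f = -2586 + 18766 = 16180)
S = -13794
S - 1/f = -13794 - 1/16180 = -223186921/16180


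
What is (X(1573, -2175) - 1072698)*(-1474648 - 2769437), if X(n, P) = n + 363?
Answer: 4544404942770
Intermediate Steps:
X(n, P) = 363 + n
(X(1573, -2175) - 1072698)*(-1474648 - 2769437) = ((363 + 1573) - 1072698)*(-1474648 - 2769437) = (1936 - 1072698)*(-4244085) = -1070762*(-4244085) = 4544404942770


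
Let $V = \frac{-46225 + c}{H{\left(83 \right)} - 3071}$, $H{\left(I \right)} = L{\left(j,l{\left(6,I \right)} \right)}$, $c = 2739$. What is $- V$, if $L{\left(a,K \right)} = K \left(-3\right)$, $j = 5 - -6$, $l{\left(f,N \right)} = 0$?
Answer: $- \frac{43486}{3071} \approx -14.16$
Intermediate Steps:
$j = 11$ ($j = 5 + 6 = 11$)
$L{\left(a,K \right)} = - 3 K$
$H{\left(I \right)} = 0$ ($H{\left(I \right)} = \left(-3\right) 0 = 0$)
$V = \frac{43486}{3071}$ ($V = \frac{-46225 + 2739}{0 - 3071} = - \frac{43486}{-3071} = \left(-43486\right) \left(- \frac{1}{3071}\right) = \frac{43486}{3071} \approx 14.16$)
$- V = \left(-1\right) \frac{43486}{3071} = - \frac{43486}{3071}$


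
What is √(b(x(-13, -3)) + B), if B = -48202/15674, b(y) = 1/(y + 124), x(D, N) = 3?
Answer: I*√3038637894010/995299 ≈ 1.7514*I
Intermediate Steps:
b(y) = 1/(124 + y)
B = -24101/7837 (B = -48202*1/15674 = -24101/7837 ≈ -3.0753)
√(b(x(-13, -3)) + B) = √(1/(124 + 3) - 24101/7837) = √(1/127 - 24101/7837) = √(-3052990/995299) = I*√3038637894010/995299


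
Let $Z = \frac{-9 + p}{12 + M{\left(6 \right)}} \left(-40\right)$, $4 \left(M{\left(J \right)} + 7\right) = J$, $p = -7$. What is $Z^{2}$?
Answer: $\frac{1638400}{169} \approx 9694.7$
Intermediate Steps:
$M{\left(J \right)} = -7 + \frac{J}{4}$
$Z = \frac{1280}{13}$ ($Z = \frac{-9 - 7}{12 + \left(-7 + \frac{1}{4} \cdot 6\right)} \left(-40\right) = - \frac{16}{12 + \left(-7 + \frac{3}{2}\right)} \left(-40\right) = - \frac{16}{12 - \frac{11}{2}} \left(-40\right) = - \frac{16}{\frac{13}{2}} \left(-40\right) = \left(-16\right) \frac{2}{13} \left(-40\right) = \left(- \frac{32}{13}\right) \left(-40\right) = \frac{1280}{13} \approx 98.462$)
$Z^{2} = \left(\frac{1280}{13}\right)^{2} = \frac{1638400}{169}$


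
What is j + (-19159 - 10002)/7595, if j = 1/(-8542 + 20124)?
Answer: -337735107/87965290 ≈ -3.8394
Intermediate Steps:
j = 1/11582 ≈ 8.6341e-5
j + (-19159 - 10002)/7595 = 1/11582 + (-19159 - 10002)/7595 = 1/11582 - 29161*1/7595 = 1/11582 - 29161/7595 = -337735107/87965290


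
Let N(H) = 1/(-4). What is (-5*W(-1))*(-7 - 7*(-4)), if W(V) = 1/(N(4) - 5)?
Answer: 20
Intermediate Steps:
N(H) = -¼
W(V) = -4/21 (W(V) = 1/(-¼ - 5) = 1/(-21/4) = -4/21)
(-5*W(-1))*(-7 - 7*(-4)) = (-5*(-4/21))*(-7 - 7*(-4)) = 20*(-7 + 28)/21 = (20/21)*21 = 20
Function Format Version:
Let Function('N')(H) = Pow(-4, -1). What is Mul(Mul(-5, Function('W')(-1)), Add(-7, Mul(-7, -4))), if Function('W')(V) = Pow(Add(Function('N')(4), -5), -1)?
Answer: 20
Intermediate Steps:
Function('N')(H) = Rational(-1, 4)
Function('W')(V) = Rational(-4, 21) (Function('W')(V) = Pow(Add(Rational(-1, 4), -5), -1) = Pow(Rational(-21, 4), -1) = Rational(-4, 21))
Mul(Mul(-5, Function('W')(-1)), Add(-7, Mul(-7, -4))) = Mul(Mul(-5, Rational(-4, 21)), Add(-7, Mul(-7, -4))) = Mul(Rational(20, 21), Add(-7, 28)) = Mul(Rational(20, 21), 21) = 20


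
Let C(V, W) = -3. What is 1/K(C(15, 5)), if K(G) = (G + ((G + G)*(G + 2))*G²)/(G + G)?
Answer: -2/17 ≈ -0.11765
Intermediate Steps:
K(G) = (G + 2*G³*(2 + G))/(2*G) (K(G) = (G + ((2*G)*(2 + G))*G²)/((2*G)) = (G + (2*G*(2 + G))*G²)*(1/(2*G)) = (G + 2*G³*(2 + G))*(1/(2*G)) = (G + 2*G³*(2 + G))/(2*G))
1/K(C(15, 5)) = 1/(½ + (-3)³ + 2*(-3)²) = 1/(½ - 27 + 2*9) = 1/(½ - 27 + 18) = 1/(-17/2) = -2/17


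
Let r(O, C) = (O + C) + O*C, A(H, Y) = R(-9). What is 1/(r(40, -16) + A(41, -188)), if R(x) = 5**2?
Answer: -1/591 ≈ -0.0016920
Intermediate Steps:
R(x) = 25
A(H, Y) = 25
r(O, C) = C + O + C*O (r(O, C) = (C + O) + C*O = C + O + C*O)
1/(r(40, -16) + A(41, -188)) = 1/((-16 + 40 - 16*40) + 25) = 1/((-16 + 40 - 640) + 25) = 1/(-616 + 25) = 1/(-591) = -1/591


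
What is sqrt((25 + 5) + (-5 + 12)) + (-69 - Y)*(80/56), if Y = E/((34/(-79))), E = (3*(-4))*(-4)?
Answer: 7230/119 + sqrt(37) ≈ 66.839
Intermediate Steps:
E = 48 (E = -12*(-4) = 48)
Y = -1896/17 (Y = 48/((34/(-79))) = 48/((34*(-1/79))) = 48/(-34/79) = 48*(-79/34) = -1896/17 ≈ -111.53)
sqrt((25 + 5) + (-5 + 12)) + (-69 - Y)*(80/56) = sqrt((25 + 5) + (-5 + 12)) + (-69 - 1*(-1896/17))*(80/56) = sqrt(30 + 7) + (-69 + 1896/17)*(80*(1/56)) = sqrt(37) + (723/17)*(10/7) = sqrt(37) + 7230/119 = 7230/119 + sqrt(37)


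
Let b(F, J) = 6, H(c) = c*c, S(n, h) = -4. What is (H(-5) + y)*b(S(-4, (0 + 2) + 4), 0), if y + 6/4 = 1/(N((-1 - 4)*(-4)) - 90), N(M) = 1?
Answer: 12543/89 ≈ 140.93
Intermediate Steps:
H(c) = c**2
y = -269/178 (y = -3/2 + 1/(1 - 90) = -3/2 + 1/(-89) = -3/2 - 1/89 = -269/178 ≈ -1.5112)
(H(-5) + y)*b(S(-4, (0 + 2) + 4), 0) = ((-5)**2 - 269/178)*6 = (25 - 269/178)*6 = (4181/178)*6 = 12543/89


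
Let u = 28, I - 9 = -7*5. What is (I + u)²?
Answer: 4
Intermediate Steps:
I = -26 (I = 9 - 7*5 = 9 - 35 = -26)
(I + u)² = (-26 + 28)² = 2² = 4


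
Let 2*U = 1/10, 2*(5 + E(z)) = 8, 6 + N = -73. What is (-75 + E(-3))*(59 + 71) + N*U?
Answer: -197679/20 ≈ -9884.0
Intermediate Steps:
N = -79 (N = -6 - 73 = -79)
E(z) = -1 (E(z) = -5 + (1/2)*8 = -5 + 4 = -1)
U = 1/20 (U = (1/2)/10 = (1/2)*(1/10) = 1/20 ≈ 0.050000)
(-75 + E(-3))*(59 + 71) + N*U = (-75 - 1)*(59 + 71) - 79*1/20 = -76*130 - 79/20 = -9880 - 79/20 = -197679/20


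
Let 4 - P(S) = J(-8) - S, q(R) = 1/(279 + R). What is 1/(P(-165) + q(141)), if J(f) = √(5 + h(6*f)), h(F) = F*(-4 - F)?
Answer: -28399980/4944003961 + 1234800*I*√43/4944003961 ≈ -0.0057443 + 0.0016378*I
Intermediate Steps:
J(f) = √(5 - 6*f*(4 + 6*f))
P(S) = 4 + S - 7*I*√43 (P(S) = 4 - (√(5 - 12*(-8)*(2 + 3*(-8))) - S) = 4 - (√(5 - 12*(-8)*(2 - 24)) - S) = 4 - (√(5 - 12*(-8)*(-22)) - S) = 4 - (√(5 - 2112) - S) = 4 - (√(-2107) - S) = 4 - (7*I*√43 - S) = 4 - (-S + 7*I*√43) = 4 + (S - 7*I*√43) = 4 + S - 7*I*√43)
1/(P(-165) + q(141)) = 1/((4 - 165 - 7*I*√43) + 1/(279 + 141)) = 1/((-161 - 7*I*√43) + 1/420) = 1/(-67619/420 - 7*I*√43)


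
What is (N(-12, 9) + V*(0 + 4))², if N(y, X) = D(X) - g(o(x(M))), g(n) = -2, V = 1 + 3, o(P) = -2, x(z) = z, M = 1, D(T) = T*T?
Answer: 9801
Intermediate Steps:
D(T) = T²
V = 4
N(y, X) = 2 + X² (N(y, X) = X² - 1*(-2) = X² + 2 = 2 + X²)
(N(-12, 9) + V*(0 + 4))² = ((2 + 9²) + 4*(0 + 4))² = ((2 + 81) + 4*4)² = (83 + 16)² = 99² = 9801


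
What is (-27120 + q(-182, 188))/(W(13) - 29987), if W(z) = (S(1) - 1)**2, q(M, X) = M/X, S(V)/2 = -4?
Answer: 2549371/2811164 ≈ 0.90687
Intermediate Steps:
S(V) = -8 (S(V) = 2*(-4) = -8)
W(z) = 81 (W(z) = (-8 - 1)**2 = (-9)**2 = 81)
(-27120 + q(-182, 188))/(W(13) - 29987) = (-27120 - 182/188)/(81 - 29987) = (-27120 - 182*1/188)/(-29906) = (-27120 - 91/94)*(-1/29906) = -2549371/94*(-1/29906) = 2549371/2811164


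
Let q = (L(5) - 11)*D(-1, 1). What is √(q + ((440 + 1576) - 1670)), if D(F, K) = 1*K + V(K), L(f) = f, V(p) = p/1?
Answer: √334 ≈ 18.276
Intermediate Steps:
V(p) = p (V(p) = p*1 = p)
D(F, K) = 2*K (D(F, K) = 1*K + K = K + K = 2*K)
q = -12 (q = (5 - 11)*(2*1) = -6*2 = -12)
√(q + ((440 + 1576) - 1670)) = √(-12 + ((440 + 1576) - 1670)) = √(-12 + (2016 - 1670)) = √(-12 + 346) = √334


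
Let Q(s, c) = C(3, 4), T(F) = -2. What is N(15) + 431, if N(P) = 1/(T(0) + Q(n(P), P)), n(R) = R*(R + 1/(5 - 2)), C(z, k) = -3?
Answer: 2154/5 ≈ 430.80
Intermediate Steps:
n(R) = R*(⅓ + R) (n(R) = R*(R + 1/3) = R*(R + ⅓) = R*(⅓ + R))
Q(s, c) = -3
N(P) = -⅕ (N(P) = 1/(-2 - 3) = 1/(-5) = -⅕)
N(15) + 431 = -⅕ + 431 = 2154/5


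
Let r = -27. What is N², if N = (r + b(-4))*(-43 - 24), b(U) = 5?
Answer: 2172676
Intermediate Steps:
N = 1474 (N = (-27 + 5)*(-43 - 24) = -22*(-67) = 1474)
N² = 1474² = 2172676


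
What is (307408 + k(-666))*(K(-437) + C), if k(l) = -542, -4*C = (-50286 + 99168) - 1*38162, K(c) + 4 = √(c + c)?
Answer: -823628344 + 306866*I*√874 ≈ -8.2363e+8 + 9.072e+6*I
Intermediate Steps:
K(c) = -4 + √2*√c (K(c) = -4 + √(c + c) = -4 + √(2*c) = -4 + √2*√c)
C = -2680 (C = -((-50286 + 99168) - 1*38162)/4 = -(48882 - 38162)/4 = -¼*10720 = -2680)
(307408 + k(-666))*(K(-437) + C) = (307408 - 542)*((-4 + √2*√(-437)) - 2680) = 306866*((-4 + √2*(I*√437)) - 2680) = 306866*((-4 + I*√874) - 2680) = 306866*(-2684 + I*√874) = -823628344 + 306866*I*√874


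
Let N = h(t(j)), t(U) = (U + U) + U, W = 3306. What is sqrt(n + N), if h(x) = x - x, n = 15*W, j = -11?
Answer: 3*sqrt(5510) ≈ 222.69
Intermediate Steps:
n = 49590 (n = 15*3306 = 49590)
t(U) = 3*U (t(U) = 2*U + U = 3*U)
h(x) = 0
N = 0
sqrt(n + N) = sqrt(49590 + 0) = sqrt(49590) = 3*sqrt(5510)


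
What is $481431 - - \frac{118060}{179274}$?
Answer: $\frac{43154089577}{89637} \approx 4.8143 \cdot 10^{5}$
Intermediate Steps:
$481431 - - \frac{118060}{179274} = 481431 - \left(-118060\right) \frac{1}{179274} = 481431 - - \frac{59030}{89637} = 481431 + \frac{59030}{89637} = \frac{43154089577}{89637}$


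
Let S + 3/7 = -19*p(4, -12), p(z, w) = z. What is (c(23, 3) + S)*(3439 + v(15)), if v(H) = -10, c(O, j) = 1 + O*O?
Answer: 10887075/7 ≈ 1.5553e+6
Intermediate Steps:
c(O, j) = 1 + O**2
S = -535/7 (S = -3/7 - 19*4 = -3/7 - 76 = -535/7 ≈ -76.429)
(c(23, 3) + S)*(3439 + v(15)) = ((1 + 23**2) - 535/7)*(3439 - 10) = ((1 + 529) - 535/7)*3429 = (530 - 535/7)*3429 = (3175/7)*3429 = 10887075/7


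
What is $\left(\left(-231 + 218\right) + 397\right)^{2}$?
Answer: $147456$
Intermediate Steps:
$\left(\left(-231 + 218\right) + 397\right)^{2} = \left(-13 + 397\right)^{2} = 384^{2} = 147456$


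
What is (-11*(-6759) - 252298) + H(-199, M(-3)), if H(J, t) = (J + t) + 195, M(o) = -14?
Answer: -177967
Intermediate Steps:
H(J, t) = 195 + J + t
(-11*(-6759) - 252298) + H(-199, M(-3)) = (-11*(-6759) - 252298) + (195 - 199 - 14) = (74349 - 252298) - 18 = -177949 - 18 = -177967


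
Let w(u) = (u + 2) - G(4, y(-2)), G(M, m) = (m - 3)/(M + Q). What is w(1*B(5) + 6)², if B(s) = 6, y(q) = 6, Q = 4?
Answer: 11881/64 ≈ 185.64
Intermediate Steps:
G(M, m) = (-3 + m)/(4 + M) (G(M, m) = (m - 3)/(M + 4) = (-3 + m)/(4 + M))
w(u) = 13/8 + u (w(u) = (u + 2) - (-3 + 6)/(4 + 4) = (2 + u) - 3/8 = 13/8 + u)
w(1*B(5) + 6)² = (13/8 + (1*6 + 6))² = (13/8 + (6 + 6))² = (13/8 + 12)² = (109/8)² = 11881/64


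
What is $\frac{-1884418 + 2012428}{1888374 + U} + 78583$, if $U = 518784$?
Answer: $\frac{31526970854}{401193} \approx 78583.0$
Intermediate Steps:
$\frac{-1884418 + 2012428}{1888374 + U} + 78583 = \frac{-1884418 + 2012428}{1888374 + 518784} + 78583 = \frac{128010}{2407158} + 78583 = 128010 \cdot \frac{1}{2407158} + 78583 = \frac{21335}{401193} + 78583 = \frac{31526970854}{401193}$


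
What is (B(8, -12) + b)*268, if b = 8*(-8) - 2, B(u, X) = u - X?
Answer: -12328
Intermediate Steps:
b = -66 (b = -64 - 2 = -66)
(B(8, -12) + b)*268 = ((8 - 1*(-12)) - 66)*268 = ((8 + 12) - 66)*268 = (20 - 66)*268 = -46*268 = -12328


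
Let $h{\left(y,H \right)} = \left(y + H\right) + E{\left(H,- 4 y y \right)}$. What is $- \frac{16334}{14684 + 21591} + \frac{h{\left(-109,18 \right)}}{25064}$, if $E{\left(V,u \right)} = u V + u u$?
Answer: $\frac{81896753152199}{909196600} \approx 90076.0$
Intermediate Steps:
$E{\left(V,u \right)} = u^{2} + V u$ ($E{\left(V,u \right)} = V u + u^{2} = u^{2} + V u$)
$h{\left(y,H \right)} = H + y - 4 y^{2} \left(H - 4 y^{2}\right)$ ($h{\left(y,H \right)} = \left(y + H\right) + - 4 y y \left(H + - 4 y y\right) = \left(H + y\right) + - 4 y^{2} \left(H - 4 y^{2}\right) = \left(H + y\right) - 4 y^{2} \left(H - 4 y^{2}\right) = H + y - 4 y^{2} \left(H - 4 y^{2}\right)$)
$- \frac{16334}{14684 + 21591} + \frac{h{\left(-109,18 \right)}}{25064} = - \frac{16334}{14684 + 21591} + \frac{18 - 109 + 4 \left(-109\right)^{2} \left(\left(-1\right) 18 + 4 \left(-109\right)^{2}\right)}{25064} = - \frac{16334}{36275} + \left(18 - 109 + 4 \cdot 11881 \left(-18 + 4 \cdot 11881\right)\right) \frac{1}{25064} = \left(-16334\right) \frac{1}{36275} + \left(18 - 109 + 4 \cdot 11881 \left(-18 + 47524\right)\right) \frac{1}{25064} = - \frac{16334}{36275} + \left(18 - 109 + 4 \cdot 11881 \cdot 47506\right) \frac{1}{25064} = - \frac{16334}{36275} + \left(18 - 109 + 2257675144\right) \frac{1}{25064} = - \frac{16334}{36275} + 2257675053 \cdot \frac{1}{25064} = - \frac{16334}{36275} + \frac{2257675053}{25064} = \frac{81896753152199}{909196600}$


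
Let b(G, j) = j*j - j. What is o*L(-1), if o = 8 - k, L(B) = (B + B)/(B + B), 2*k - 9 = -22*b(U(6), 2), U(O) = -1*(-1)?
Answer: 51/2 ≈ 25.500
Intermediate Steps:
U(O) = 1
b(G, j) = j² - j
k = -35/2 (k = 9/2 + (-44*(-1 + 2))/2 = 9/2 + (-44)/2 = 9/2 + (-22*2)/2 = 9/2 + (½)*(-44) = 9/2 - 22 = -35/2 ≈ -17.500)
L(B) = 1 (L(B) = (2*B)/((2*B)) = (2*B)*(1/(2*B)) = 1)
o = 51/2 (o = 8 - 1*(-35/2) = 8 + 35/2 = 51/2 ≈ 25.500)
o*L(-1) = (51/2)*1 = 51/2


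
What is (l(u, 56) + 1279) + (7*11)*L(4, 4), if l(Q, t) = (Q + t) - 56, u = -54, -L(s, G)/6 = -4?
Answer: 3073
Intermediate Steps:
L(s, G) = 24 (L(s, G) = -6*(-4) = 24)
l(Q, t) = -56 + Q + t
(l(u, 56) + 1279) + (7*11)*L(4, 4) = ((-56 - 54 + 56) + 1279) + (7*11)*24 = (-54 + 1279) + 77*24 = 1225 + 1848 = 3073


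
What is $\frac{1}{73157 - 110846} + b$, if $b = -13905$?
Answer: $- \frac{524065546}{37689} \approx -13905.0$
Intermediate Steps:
$\frac{1}{73157 - 110846} + b = \frac{1}{73157 - 110846} - 13905 = \frac{1}{-37689} - 13905 = - \frac{1}{37689} - 13905 = - \frac{524065546}{37689}$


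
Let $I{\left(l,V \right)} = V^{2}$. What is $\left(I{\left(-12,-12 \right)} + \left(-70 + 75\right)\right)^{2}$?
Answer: $22201$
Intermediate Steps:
$\left(I{\left(-12,-12 \right)} + \left(-70 + 75\right)\right)^{2} = \left(\left(-12\right)^{2} + \left(-70 + 75\right)\right)^{2} = \left(144 + 5\right)^{2} = 149^{2} = 22201$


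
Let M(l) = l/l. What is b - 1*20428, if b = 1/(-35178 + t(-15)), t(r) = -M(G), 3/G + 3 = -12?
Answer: -718636613/35179 ≈ -20428.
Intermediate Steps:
G = -⅕ (G = 3/(-3 - 12) = 3/(-15) = 3*(-1/15) = -⅕ ≈ -0.20000)
M(l) = 1
t(r) = -1 (t(r) = -1*1 = -1)
b = -1/35179 (b = 1/(-35178 - 1) = 1/(-35179) = -1/35179 ≈ -2.8426e-5)
b - 1*20428 = -1/35179 - 1*20428 = -1/35179 - 20428 = -718636613/35179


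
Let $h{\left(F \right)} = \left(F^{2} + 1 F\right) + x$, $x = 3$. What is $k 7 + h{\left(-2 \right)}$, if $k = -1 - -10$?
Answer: $68$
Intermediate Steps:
$h{\left(F \right)} = 3 + F + F^{2}$ ($h{\left(F \right)} = \left(F^{2} + 1 F\right) + 3 = \left(F^{2} + F\right) + 3 = \left(F + F^{2}\right) + 3 = 3 + F + F^{2}$)
$k = 9$ ($k = -1 + 10 = 9$)
$k 7 + h{\left(-2 \right)} = 9 \cdot 7 + \left(3 - 2 + \left(-2\right)^{2}\right) = 63 + \left(3 - 2 + 4\right) = 63 + 5 = 68$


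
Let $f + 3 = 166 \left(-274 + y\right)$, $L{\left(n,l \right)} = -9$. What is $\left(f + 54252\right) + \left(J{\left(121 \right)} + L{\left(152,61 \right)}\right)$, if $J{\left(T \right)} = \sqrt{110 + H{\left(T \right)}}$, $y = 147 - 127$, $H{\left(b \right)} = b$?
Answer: $12076 + \sqrt{231} \approx 12091.0$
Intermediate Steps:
$y = 20$ ($y = 147 - 127 = 20$)
$f = -42167$ ($f = -3 + 166 \left(-274 + 20\right) = -3 + 166 \left(-254\right) = -3 - 42164 = -42167$)
$J{\left(T \right)} = \sqrt{110 + T}$
$\left(f + 54252\right) + \left(J{\left(121 \right)} + L{\left(152,61 \right)}\right) = \left(-42167 + 54252\right) - \left(9 - \sqrt{110 + 121}\right) = 12085 - \left(9 - \sqrt{231}\right) = 12076 + \sqrt{231}$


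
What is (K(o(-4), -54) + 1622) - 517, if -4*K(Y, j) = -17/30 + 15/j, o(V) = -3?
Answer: 99469/90 ≈ 1105.2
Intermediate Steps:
K(Y, j) = 17/120 - 15/(4*j) (K(Y, j) = -(-17/30 + 15/j)/4 = 17/120 - 15/(4*j))
(K(o(-4), -54) + 1622) - 517 = ((1/120)*(-450 + 17*(-54))/(-54) + 1622) - 517 = ((1/120)*(-1/54)*(-450 - 918) + 1622) - 517 = ((1/120)*(-1/54)*(-1368) + 1622) - 517 = (19/90 + 1622) - 517 = 145999/90 - 517 = 99469/90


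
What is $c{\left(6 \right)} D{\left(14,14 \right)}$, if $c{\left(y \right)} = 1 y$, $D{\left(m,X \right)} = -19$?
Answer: $-114$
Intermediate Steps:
$c{\left(y \right)} = y$
$c{\left(6 \right)} D{\left(14,14 \right)} = 6 \left(-19\right) = -114$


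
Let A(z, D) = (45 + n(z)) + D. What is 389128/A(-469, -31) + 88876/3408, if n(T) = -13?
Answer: 331559275/852 ≈ 3.8915e+5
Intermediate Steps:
A(z, D) = 32 + D (A(z, D) = (45 - 13) + D = 32 + D)
389128/A(-469, -31) + 88876/3408 = 389128/(32 - 31) + 88876/3408 = 389128/1 + 88876*(1/3408) = 389128*1 + 22219/852 = 389128 + 22219/852 = 331559275/852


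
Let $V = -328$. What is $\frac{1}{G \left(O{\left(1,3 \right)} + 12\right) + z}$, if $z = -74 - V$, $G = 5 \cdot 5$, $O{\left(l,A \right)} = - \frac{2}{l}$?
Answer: $\frac{1}{504} \approx 0.0019841$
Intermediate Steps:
$G = 25$
$z = 254$ ($z = -74 - -328 = -74 + 328 = 254$)
$\frac{1}{G \left(O{\left(1,3 \right)} + 12\right) + z} = \frac{1}{25 \left(- \frac{2}{1} + 12\right) + 254} = \frac{1}{25 \left(\left(-2\right) 1 + 12\right) + 254} = \frac{1}{25 \left(-2 + 12\right) + 254} = \frac{1}{25 \cdot 10 + 254} = \frac{1}{250 + 254} = \frac{1}{504}$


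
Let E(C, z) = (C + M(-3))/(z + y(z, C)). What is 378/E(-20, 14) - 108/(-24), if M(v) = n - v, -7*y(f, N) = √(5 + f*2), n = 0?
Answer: -10431/34 + 54*√33/17 ≈ -288.55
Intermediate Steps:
y(f, N) = -√(5 + 2*f)/7 (y(f, N) = -√(5 + f*2)/7 = -√(5 + 2*f)/7)
M(v) = -v (M(v) = 0 - v = -v)
E(C, z) = (3 + C)/(z - √(5 + 2*z)/7) (E(C, z) = (C - 1*(-3))/(z - √(5 + 2*z)/7) = (C + 3)/(z - √(5 + 2*z)/7) = (3 + C)/(z - √(5 + 2*z)/7))
378/E(-20, 14) - 108/(-24) = 378/((7*(3 - 20)/(-√(5 + 2*14) + 7*14))) - 108/(-24) = 378/((7*(-17)/(-√(5 + 28) + 98))) - 108*(-1/24) = 378/((7*(-17)/(-√33 + 98))) + 9/2 = 378/((7*(-17)/(98 - √33))) + 9/2 = 378/((-119/(98 - √33))) + 9/2 = 378*(-14/17 + √33/119) + 9/2 = (-5292/17 + 54*√33/17) + 9/2 = -10431/34 + 54*√33/17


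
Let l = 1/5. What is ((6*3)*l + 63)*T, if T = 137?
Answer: 45621/5 ≈ 9124.2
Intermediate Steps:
l = ⅕ ≈ 0.20000
((6*3)*l + 63)*T = ((6*3)*(⅕) + 63)*137 = (18*(⅕) + 63)*137 = (18/5 + 63)*137 = (333/5)*137 = 45621/5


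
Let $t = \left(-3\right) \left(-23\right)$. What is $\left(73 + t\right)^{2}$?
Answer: $20164$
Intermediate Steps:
$t = 69$
$\left(73 + t\right)^{2} = \left(73 + 69\right)^{2} = 142^{2} = 20164$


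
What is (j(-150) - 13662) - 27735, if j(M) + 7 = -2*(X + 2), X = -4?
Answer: -41400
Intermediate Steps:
j(M) = -3 (j(M) = -7 - 2*(-4 + 2) = -7 - 2*(-2) = -7 + 4 = -3)
(j(-150) - 13662) - 27735 = (-3 - 13662) - 27735 = -13665 - 27735 = -41400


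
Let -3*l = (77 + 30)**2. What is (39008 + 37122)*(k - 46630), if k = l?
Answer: -11521438070/3 ≈ -3.8405e+9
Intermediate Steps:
l = -11449/3 (l = -(77 + 30)**2/3 = -1/3*107**2 = -1/3*11449 = -11449/3 ≈ -3816.3)
k = -11449/3 ≈ -3816.3
(39008 + 37122)*(k - 46630) = (39008 + 37122)*(-11449/3 - 46630) = 76130*(-151339/3) = -11521438070/3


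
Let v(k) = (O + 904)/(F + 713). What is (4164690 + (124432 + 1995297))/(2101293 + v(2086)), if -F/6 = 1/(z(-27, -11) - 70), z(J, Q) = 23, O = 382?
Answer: 210634871623/70429097923 ≈ 2.9907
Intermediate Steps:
F = 6/47 (F = -6/(23 - 70) = -6/(-47) = -6*(-1/47) = 6/47 ≈ 0.12766)
v(k) = 60442/33517 (v(k) = (382 + 904)/(6/47 + 713) = 1286/(33517/47) = 1286*(47/33517) = 60442/33517)
(4164690 + (124432 + 1995297))/(2101293 + v(2086)) = (4164690 + (124432 + 1995297))/(2101293 + 60442/33517) = (4164690 + 2119729)/(70429097923/33517) = 6284419*(33517/70429097923) = 210634871623/70429097923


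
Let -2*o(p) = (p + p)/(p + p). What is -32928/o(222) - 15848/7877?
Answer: 518731864/7877 ≈ 65854.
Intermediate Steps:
o(p) = -½ (o(p) = -(p + p)/(2*(p + p)) = -2*p/(2*(2*p)) = -2*p*1/(2*p)/2 = -½*1 = -½)
-32928/o(222) - 15848/7877 = -32928/(-½) - 15848/7877 = -32928*(-2) - 15848*1/7877 = 65856 - 15848/7877 = 518731864/7877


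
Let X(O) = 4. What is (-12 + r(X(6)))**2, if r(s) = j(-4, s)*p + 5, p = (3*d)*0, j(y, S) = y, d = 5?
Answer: 49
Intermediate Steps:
p = 0 (p = (3*5)*0 = 15*0 = 0)
r(s) = 5 (r(s) = -4*0 + 5 = 0 + 5 = 5)
(-12 + r(X(6)))**2 = (-12 + 5)**2 = (-7)**2 = 49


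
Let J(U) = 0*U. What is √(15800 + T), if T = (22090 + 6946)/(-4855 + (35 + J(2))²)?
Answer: √429937230/165 ≈ 125.67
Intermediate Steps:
J(U) = 0
T = -14518/1815 (T = (22090 + 6946)/(-4855 + (35 + 0)²) = 29036/(-4855 + 35²) = 29036/(-4855 + 1225) = 29036/(-3630) = 29036*(-1/3630) = -14518/1815 ≈ -7.9989)
√(15800 + T) = √(15800 - 14518/1815) = √(28662482/1815) = √429937230/165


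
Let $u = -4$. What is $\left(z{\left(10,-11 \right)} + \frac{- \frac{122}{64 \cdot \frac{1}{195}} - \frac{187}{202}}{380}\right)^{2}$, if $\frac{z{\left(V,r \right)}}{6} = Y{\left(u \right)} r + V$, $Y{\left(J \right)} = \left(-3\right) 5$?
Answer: $\frac{1659880799302413769}{1508376985600} \approx 1.1004 \cdot 10^{6}$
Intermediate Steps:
$Y{\left(J \right)} = -15$
$z{\left(V,r \right)} = - 90 r + 6 V$ ($z{\left(V,r \right)} = 6 \left(- 15 r + V\right) = 6 \left(V - 15 r\right) = - 90 r + 6 V$)
$\left(z{\left(10,-11 \right)} + \frac{- \frac{122}{64 \cdot \frac{1}{195}} - \frac{187}{202}}{380}\right)^{2} = \left(\left(\left(-90\right) \left(-11\right) + 6 \cdot 10\right) + \frac{- \frac{122}{64 \cdot \frac{1}{195}} - \frac{187}{202}}{380}\right)^{2} = \left(\left(990 + 60\right) + \left(- \frac{122}{64 \cdot \frac{1}{195}} - \frac{187}{202}\right) \frac{1}{380}\right)^{2} = \left(1050 + \left(- \frac{122}{\frac{64}{195}} - \frac{187}{202}\right) \frac{1}{380}\right)^{2} = \left(1050 + \left(\left(-122\right) \frac{195}{64} - \frac{187}{202}\right) \frac{1}{380}\right)^{2} = \left(1050 + \left(- \frac{11895}{32} - \frac{187}{202}\right) \frac{1}{380}\right)^{2} = \left(1050 - \frac{1204387}{1228160}\right)^{2} = \left(\frac{1288363613}{1228160}\right)^{2} = \frac{1659880799302413769}{1508376985600}$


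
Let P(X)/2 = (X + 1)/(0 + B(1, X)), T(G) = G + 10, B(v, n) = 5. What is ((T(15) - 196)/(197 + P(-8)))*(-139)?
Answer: 118845/971 ≈ 122.39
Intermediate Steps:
T(G) = 10 + G
P(X) = ⅖ + 2*X/5 (P(X) = 2*((X + 1)/(0 + 5)) = 2*((1 + X)/5) = 2*((1 + X)*(⅕)) = 2*(⅕ + X/5) = ⅖ + 2*X/5)
((T(15) - 196)/(197 + P(-8)))*(-139) = (((10 + 15) - 196)/(197 + (⅖ + (⅖)*(-8))))*(-139) = ((25 - 196)/(197 + (⅖ - 16/5)))*(-139) = -171/(197 - 14/5)*(-139) = -171/971/5*(-139) = -171*5/971*(-139) = -855/971*(-139) = 118845/971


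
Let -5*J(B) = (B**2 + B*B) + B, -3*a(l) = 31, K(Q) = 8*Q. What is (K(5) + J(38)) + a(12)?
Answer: -8333/15 ≈ -555.53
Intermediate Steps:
a(l) = -31/3 (a(l) = -1/3*31 = -31/3)
J(B) = -2*B**2/5 - B/5 (J(B) = -((B**2 + B*B) + B)/5 = -((B**2 + B**2) + B)/5 = -(2*B**2 + B)/5 = -(B + 2*B**2)/5 = -2*B**2/5 - B/5)
(K(5) + J(38)) + a(12) = (8*5 - 1/5*38*(1 + 2*38)) - 31/3 = (40 - 1/5*38*(1 + 76)) - 31/3 = (40 - 1/5*38*77) - 31/3 = (40 - 2926/5) - 31/3 = -2726/5 - 31/3 = -8333/15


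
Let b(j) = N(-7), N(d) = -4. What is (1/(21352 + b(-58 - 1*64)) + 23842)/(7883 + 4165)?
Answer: 508979017/257200704 ≈ 1.9789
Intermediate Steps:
b(j) = -4
(1/(21352 + b(-58 - 1*64)) + 23842)/(7883 + 4165) = (1/(21352 - 4) + 23842)/(7883 + 4165) = (1/21348 + 23842)/12048 = (1/21348 + 23842)*(1/12048) = (508979017/21348)*(1/12048) = 508979017/257200704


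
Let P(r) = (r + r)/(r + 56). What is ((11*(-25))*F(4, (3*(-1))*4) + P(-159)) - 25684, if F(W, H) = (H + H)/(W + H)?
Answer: -2730109/103 ≈ -26506.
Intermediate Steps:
P(r) = 2*r/(56 + r) (P(r) = (2*r)/(56 + r) = 2*r/(56 + r))
F(W, H) = 2*H/(H + W) (F(W, H) = (2*H)/(H + W) = 2*H/(H + W))
((11*(-25))*F(4, (3*(-1))*4) + P(-159)) - 25684 = ((11*(-25))*(2*((3*(-1))*4)/((3*(-1))*4 + 4)) + 2*(-159)/(56 - 159)) - 25684 = (-550*(-3*4)/(-3*4 + 4) + 2*(-159)/(-103)) - 25684 = (-550*(-12)/(-12 + 4) + 2*(-159)*(-1/103)) - 25684 = (-550*(-12)/(-8) + 318/103) - 25684 = (-550*(-12)*(-1)/8 + 318/103) - 25684 = (-275*3 + 318/103) - 25684 = (-825 + 318/103) - 25684 = -84657/103 - 25684 = -2730109/103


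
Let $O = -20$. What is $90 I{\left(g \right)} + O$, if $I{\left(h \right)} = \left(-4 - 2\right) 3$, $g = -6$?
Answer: $-1640$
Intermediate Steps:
$I{\left(h \right)} = -18$ ($I{\left(h \right)} = \left(-6\right) 3 = -18$)
$90 I{\left(g \right)} + O = 90 \left(-18\right) - 20 = -1620 - 20 = -1640$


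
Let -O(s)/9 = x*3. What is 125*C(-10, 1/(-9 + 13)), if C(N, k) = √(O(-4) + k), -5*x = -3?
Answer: 25*I*√1595/2 ≈ 499.22*I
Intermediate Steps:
x = ⅗ (x = -⅕*(-3) = ⅗ ≈ 0.60000)
O(s) = -81/5 (O(s) = -27*3/5 = -9*9/5 = -81/5)
C(N, k) = √(-81/5 + k)
125*C(-10, 1/(-9 + 13)) = 125*(√(-405 + 25/(-9 + 13))/5) = 125*(√(-405 + 25/4)/5) = 125*(√(-1595/4)/5) = 125*((I*√1595/2)/5) = 125*(I*√1595/10) = 25*I*√1595/2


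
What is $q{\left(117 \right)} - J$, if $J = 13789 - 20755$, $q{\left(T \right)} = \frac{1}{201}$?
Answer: $\frac{1400167}{201} \approx 6966.0$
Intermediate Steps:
$q{\left(T \right)} = \frac{1}{201}$
$J = -6966$
$q{\left(117 \right)} - J = \frac{1}{201} - -6966 = \frac{1}{201} + 6966 = \frac{1400167}{201}$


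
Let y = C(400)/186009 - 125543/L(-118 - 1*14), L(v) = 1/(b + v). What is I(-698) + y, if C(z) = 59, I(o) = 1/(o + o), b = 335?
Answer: -6617712817744801/259668564 ≈ -2.5485e+7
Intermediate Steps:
L(v) = 1/(335 + v)
I(o) = 1/(2*o)
y = -4740481961002/186009 (y = 59/186009 - (27242831 - 1757602) = 59*(1/186009) - 125543/(1/(335 + (-118 - 14))) = 59/186009 - 125543/(1/(335 - 132)) = 59/186009 - 125543/(1/203) = 59/186009 - 125543/1/203 = 59/186009 - 125543*203 = 59/186009 - 25485229 = -4740481961002/186009 ≈ -2.5485e+7)
I(-698) + y = (1/2)/(-698) - 4740481961002/186009 = (1/2)*(-1/698) - 4740481961002/186009 = -1/1396 - 4740481961002/186009 = -6617712817744801/259668564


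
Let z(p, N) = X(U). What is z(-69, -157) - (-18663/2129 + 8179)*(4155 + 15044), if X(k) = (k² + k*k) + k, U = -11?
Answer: -333955131373/2129 ≈ -1.5686e+8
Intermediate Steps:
X(k) = k + 2*k² (X(k) = (k² + k²) + k = 2*k² + k = k + 2*k²)
z(p, N) = 231 (z(p, N) = -11*(1 + 2*(-11)) = -11*(1 - 22) = -11*(-21) = 231)
z(-69, -157) - (-18663/2129 + 8179)*(4155 + 15044) = 231 - (-18663/2129 + 8179)*(4155 + 15044) = 231 - (-18663*1/2129 + 8179)*19199 = 231 - (-18663/2129 + 8179)*19199 = 231 - 17394428*19199/2129 = 231 - 1*333955623172/2129 = 231 - 333955623172/2129 = -333955131373/2129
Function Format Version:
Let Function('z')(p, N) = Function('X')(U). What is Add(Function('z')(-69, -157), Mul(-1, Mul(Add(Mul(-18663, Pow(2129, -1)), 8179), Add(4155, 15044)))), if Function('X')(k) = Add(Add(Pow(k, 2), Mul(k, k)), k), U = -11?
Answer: Rational(-333955131373, 2129) ≈ -1.5686e+8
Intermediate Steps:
Function('X')(k) = Add(k, Mul(2, Pow(k, 2))) (Function('X')(k) = Add(Add(Pow(k, 2), Pow(k, 2)), k) = Add(Mul(2, Pow(k, 2)), k) = Add(k, Mul(2, Pow(k, 2))))
Function('z')(p, N) = 231 (Function('z')(p, N) = Mul(-11, Add(1, Mul(2, -11))) = Mul(-11, Add(1, -22)) = Mul(-11, -21) = 231)
Add(Function('z')(-69, -157), Mul(-1, Mul(Add(Mul(-18663, Pow(2129, -1)), 8179), Add(4155, 15044)))) = Add(231, Mul(-1, Mul(Add(Mul(-18663, Pow(2129, -1)), 8179), Add(4155, 15044)))) = Add(231, Mul(-1, Mul(Add(Mul(-18663, Rational(1, 2129)), 8179), 19199))) = Add(231, Mul(-1, Mul(Add(Rational(-18663, 2129), 8179), 19199))) = Add(231, Mul(-1, Mul(Rational(17394428, 2129), 19199))) = Add(231, Mul(-1, Rational(333955623172, 2129))) = Add(231, Rational(-333955623172, 2129)) = Rational(-333955131373, 2129)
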